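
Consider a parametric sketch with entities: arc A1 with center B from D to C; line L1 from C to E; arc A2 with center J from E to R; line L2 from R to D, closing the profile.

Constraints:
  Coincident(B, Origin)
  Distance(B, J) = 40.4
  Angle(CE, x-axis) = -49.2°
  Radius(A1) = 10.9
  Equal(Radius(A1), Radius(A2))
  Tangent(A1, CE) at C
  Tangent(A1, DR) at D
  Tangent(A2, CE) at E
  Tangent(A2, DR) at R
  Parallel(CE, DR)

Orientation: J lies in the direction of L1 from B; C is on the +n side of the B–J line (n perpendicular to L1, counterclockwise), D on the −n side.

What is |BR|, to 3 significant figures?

41.8

The slot axis is L1's direction at -49.2°, so u = (cos -49.2°, sin -49.2°) = (0.653, -0.757) and n = (−sin -49.2°, cos -49.2°) = (0.757, 0.653). B is at the origin and J lies 40.4 along u from B, so J = 40.4·u = (26.4, -30.6). Tangency of A1 to both parallel lines with radius 10.9 puts C and D at B ± 10.9·n: C = (8.25, 7.12), D = (-8.25, -7.12). Equal radii place E and R the same way about J: E = J + 10.9·n = (34.6, -23.5), R = J − 10.9·n = (18.1, -37.7). Then |BR| = |R − B| = 41.8.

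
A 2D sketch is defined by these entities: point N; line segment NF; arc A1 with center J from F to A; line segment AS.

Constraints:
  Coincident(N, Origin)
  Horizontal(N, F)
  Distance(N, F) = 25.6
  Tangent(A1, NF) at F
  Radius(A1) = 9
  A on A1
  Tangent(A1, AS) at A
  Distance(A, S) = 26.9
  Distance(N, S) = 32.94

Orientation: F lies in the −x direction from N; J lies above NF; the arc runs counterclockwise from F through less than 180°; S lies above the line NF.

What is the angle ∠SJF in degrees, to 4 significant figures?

143.4°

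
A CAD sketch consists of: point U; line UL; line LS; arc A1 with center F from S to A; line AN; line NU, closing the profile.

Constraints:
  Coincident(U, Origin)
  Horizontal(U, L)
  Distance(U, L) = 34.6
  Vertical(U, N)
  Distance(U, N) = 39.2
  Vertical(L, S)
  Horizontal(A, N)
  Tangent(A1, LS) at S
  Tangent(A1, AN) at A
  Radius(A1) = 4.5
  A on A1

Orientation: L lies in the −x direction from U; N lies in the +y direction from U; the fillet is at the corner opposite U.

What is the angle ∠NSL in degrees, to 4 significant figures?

97.41°

U is at the origin; U and L share the same y with |UL| = 34.6 and L on the −x side, so L = (-34.60, 0.000). U and N share the same x with |UN| = 39.2 and N on the +y side, so N = (0.000, 39.20). The virtual corner opposite U is at (-34.60, 39.20). Tangency of A1 to LS means the radius FS is perpendicular to LS and A1 meets AN tangentially, so FA is at right angles to AN, with radius 4.5, so the center F sits 4.5 in from both sides at F = (-30.10, 34.70). That places the tangent points at S = (-34.60, 34.70) on LS and A = (-30.10, 39.20) on AN. Then cos ∠NSL = SN·SL / (|SN||SL|), giving 97.41°.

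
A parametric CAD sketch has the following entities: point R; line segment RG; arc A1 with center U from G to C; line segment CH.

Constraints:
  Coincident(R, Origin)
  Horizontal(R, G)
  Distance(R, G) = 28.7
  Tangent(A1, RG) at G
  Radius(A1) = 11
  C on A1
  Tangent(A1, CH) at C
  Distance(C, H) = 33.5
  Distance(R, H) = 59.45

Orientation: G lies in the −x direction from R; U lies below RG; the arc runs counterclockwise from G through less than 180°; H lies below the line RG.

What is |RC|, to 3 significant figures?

41.2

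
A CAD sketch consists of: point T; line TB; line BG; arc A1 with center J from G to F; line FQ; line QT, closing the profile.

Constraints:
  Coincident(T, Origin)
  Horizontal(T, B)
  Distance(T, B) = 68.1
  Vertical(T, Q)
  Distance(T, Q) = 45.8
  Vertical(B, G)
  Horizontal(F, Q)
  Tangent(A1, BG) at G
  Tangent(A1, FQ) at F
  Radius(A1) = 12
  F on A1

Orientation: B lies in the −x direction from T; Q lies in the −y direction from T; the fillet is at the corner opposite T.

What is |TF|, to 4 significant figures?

72.42

T is at the origin; T and B share the same y with |TB| = 68.1 and B on the −x side, so B = (-68.10, 0.000). T and Q share the same x with |TQ| = 45.8 and Q on the −y side, so Q = (0.000, -45.80). The virtual corner opposite T is at (-68.10, -45.80). A1 meets BG tangentially, so JG is at right angles to BG and tangency of A1 to FQ means the radius JF is perpendicular to FQ, with radius 12.0, so the center J sits 12.0 in from both sides at J = (-56.10, -33.80). That places the tangent points at G = (-68.10, -33.80) on BG and F = (-56.10, -45.80) on FQ. Then |TF| = |F − T| = 72.42.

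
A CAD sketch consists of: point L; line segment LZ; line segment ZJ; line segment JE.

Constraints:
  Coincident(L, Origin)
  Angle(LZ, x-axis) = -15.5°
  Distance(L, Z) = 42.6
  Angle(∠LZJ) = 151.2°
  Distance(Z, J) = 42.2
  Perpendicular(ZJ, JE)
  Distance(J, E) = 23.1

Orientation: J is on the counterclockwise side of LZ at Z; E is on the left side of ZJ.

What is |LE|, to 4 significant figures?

79.57

L is at the origin; LZ runs at -15.5° with length 42.6, so Z = 42.6·(cos -15.5°, sin -15.5°) = (41.05, -11.38). ∠LZJ = 151.2°, so ZJ runs at -15.5° + (180° − 151.2°) = 13.30° from the x-axis; with |ZJ| = 42.2, J = Z + 42.2·(cos 13.30°, sin 13.30°) = (82.12, -1.676). The perpendicularity gives JE at right angles to ZJ; with |JE| = 23.1 on the left of ZJ, E = J + 23.1·(-0.2300, 0.9732) = (76.80, 20.80). Then |LE| = |E − L| = 79.57.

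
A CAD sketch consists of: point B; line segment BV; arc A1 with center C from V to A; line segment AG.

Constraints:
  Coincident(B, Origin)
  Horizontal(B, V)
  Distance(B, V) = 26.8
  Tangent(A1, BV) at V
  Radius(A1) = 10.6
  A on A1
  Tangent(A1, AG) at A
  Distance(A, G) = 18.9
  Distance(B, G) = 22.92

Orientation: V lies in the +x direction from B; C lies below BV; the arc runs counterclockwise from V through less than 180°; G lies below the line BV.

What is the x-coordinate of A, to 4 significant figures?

17.68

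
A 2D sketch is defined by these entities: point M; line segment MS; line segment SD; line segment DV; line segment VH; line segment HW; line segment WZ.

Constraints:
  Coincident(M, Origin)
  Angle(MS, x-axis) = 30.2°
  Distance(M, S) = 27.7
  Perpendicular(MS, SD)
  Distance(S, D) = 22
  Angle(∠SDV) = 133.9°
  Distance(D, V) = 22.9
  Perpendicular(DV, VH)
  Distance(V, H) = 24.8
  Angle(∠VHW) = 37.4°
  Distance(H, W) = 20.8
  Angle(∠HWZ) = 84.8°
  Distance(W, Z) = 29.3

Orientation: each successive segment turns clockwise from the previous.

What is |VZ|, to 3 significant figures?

14.2

M is at the origin; MS runs at 30.2° with length 27.7, so S = (23.9, 13.9). MS ⟂ SD, so SD runs at -59.8°; with |SD| = 22.0, D = (35.0, -5.08). ∠SDV = 133.9° gives DV at -106° from the x-axis; with |DV| = 22.9, V = (28.7, -27.1). The perpendicularity gives VH at right angles to DV, so VH runs at 164°; with |VH| = 24.8, H = (4.88, -20.3). ∠VHW = 37.4° gives HW at 21.5° from the x-axis; with |HW| = 20.8, W = (24.2, -12.7). ∠HWZ = 84.8° gives WZ at -73.7° from the x-axis; with |WZ| = 29.3, Z = (32.5, -40.8). Then |VZ| = |Z − V| = 14.2.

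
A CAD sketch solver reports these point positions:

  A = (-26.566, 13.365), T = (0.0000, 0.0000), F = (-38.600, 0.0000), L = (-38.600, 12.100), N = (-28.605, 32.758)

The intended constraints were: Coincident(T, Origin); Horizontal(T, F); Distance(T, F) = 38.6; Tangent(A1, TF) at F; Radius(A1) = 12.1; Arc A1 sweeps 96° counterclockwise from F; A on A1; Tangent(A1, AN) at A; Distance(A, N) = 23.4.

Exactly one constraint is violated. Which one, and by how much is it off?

Distance(A, N) = 23.4 — off by 3.90.

T = (0.00, 0.00) ✓; T.y = 0.00, F.y = 0.00 ✓; |TF| = 38.60 ✓; ∠(LF, FT) = 90.00° ✓; |LF| = 12.10 ✓; bearing(L→A) − bearing(L→F) = 96.00° ✓; |LA| = 12.10 ✓; ∠(LA, AN) = 90.00° ✓; |AN| = 19.50 ✗.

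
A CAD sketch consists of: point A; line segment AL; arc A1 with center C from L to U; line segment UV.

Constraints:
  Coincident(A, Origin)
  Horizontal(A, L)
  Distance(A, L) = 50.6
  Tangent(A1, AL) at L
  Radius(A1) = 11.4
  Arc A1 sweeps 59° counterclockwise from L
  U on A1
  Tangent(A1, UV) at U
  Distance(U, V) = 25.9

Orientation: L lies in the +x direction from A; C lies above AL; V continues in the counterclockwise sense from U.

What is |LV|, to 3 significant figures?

36.1

A is at the origin; AL is horizontal with |AL| = 50.6 and L on the +x side, so L = (50.6, 0.00). A1 meets AL tangentially, so CL is at right angles to AL, so C = L + (0, 11.4) = (50.6, 11.4). On A1, L sits at bearing -90° from C; a 59° counterclockwise sweep puts U at bearing -31°, so U = C + 11.4·(cos -31°, sin -31°) = (60.4, 5.53). A1 meets UV tangentially, so CU is at right angles to UV, so UV runs along (−sin -31°, cos -31°); with |UV| = 25.9, V = (73.7, 27.7). Then |LV| = |V − L| = 36.1.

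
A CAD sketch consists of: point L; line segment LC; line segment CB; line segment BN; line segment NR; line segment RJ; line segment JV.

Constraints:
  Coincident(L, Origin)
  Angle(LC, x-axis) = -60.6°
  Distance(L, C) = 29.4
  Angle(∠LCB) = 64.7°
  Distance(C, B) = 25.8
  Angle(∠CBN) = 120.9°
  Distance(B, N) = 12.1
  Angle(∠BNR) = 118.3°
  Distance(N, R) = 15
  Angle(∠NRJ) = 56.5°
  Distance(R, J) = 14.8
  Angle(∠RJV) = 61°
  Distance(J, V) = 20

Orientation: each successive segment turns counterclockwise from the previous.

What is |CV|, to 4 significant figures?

39.47

L is at the origin; LC runs at -60.6° with length 29.4, so C = (14.43, -25.61). ∠LCB = 64.7° gives CB at 54.70° from the x-axis; with |CB| = 25.8, B = (29.34, -4.557). ∠CBN = 120.9° gives BN at 113.8° from the x-axis; with |BN| = 12.1, N = (24.46, 6.514). ∠BNR = 118.3° gives NR at 175.5° from the x-axis; with |NR| = 15.0, R = (9.505, 7.691). ∠NRJ = 56.5° gives RJ at -61.00° from the x-axis; with |RJ| = 14.8, J = (16.68, -5.254). ∠RJV = 61.0° gives JV at 58.00° from the x-axis; with |JV| = 20.0, V = (27.28, 11.71). Then |CV| = |V − C| = 39.47.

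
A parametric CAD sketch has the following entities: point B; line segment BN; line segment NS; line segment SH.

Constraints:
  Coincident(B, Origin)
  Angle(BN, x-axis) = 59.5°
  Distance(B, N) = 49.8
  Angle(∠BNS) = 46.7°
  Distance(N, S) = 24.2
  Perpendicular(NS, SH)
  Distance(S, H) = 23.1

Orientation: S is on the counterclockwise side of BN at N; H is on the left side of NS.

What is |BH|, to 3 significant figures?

16.5

B is at the origin; BN runs at 59.5° with length 49.8, so N = 49.8·(cos 59.5°, sin 59.5°) = (25.3, 42.9). ∠BNS = 46.7°, so NS runs at 59.5° + (180° − 46.7°) = 193° from the x-axis; with |NS| = 24.2, S = N + 24.2·(cos 193°, sin 193°) = (1.68, 37.5). The perpendicularity gives SH at right angles to NS; with |SH| = 23.1 on the left of NS, H = S + 23.1·(0.222, -0.975) = (6.79, 15.0). Then |BH| = |H − B| = 16.5.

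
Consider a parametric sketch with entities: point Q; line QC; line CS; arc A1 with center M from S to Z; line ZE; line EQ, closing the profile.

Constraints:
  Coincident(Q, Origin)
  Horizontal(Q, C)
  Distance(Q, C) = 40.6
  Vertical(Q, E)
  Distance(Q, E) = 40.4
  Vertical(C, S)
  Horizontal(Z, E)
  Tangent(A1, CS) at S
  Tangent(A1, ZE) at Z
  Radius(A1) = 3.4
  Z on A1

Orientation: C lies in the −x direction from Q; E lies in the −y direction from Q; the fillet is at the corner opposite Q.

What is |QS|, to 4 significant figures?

54.93

Q is at the origin; Q and C share the same y with |QC| = 40.6 and C on the −x side, so C = (-40.60, 0.000). Q and E share the same x with |QE| = 40.4 and E on the −y side, so E = (0.000, -40.40). The virtual corner opposite Q is at (-40.60, -40.40). A1 meets CS tangentially, so MS is at right angles to CS and since A1 is tangent to ZE there, MZ ⟂ ZE, with radius 3.4, so the center M sits 3.4 in from both sides at M = (-37.20, -37.00). That places the tangent points at S = (-40.60, -37.00) on CS and Z = (-37.20, -40.40) on ZE. Then |QS| = |S − Q| = 54.93.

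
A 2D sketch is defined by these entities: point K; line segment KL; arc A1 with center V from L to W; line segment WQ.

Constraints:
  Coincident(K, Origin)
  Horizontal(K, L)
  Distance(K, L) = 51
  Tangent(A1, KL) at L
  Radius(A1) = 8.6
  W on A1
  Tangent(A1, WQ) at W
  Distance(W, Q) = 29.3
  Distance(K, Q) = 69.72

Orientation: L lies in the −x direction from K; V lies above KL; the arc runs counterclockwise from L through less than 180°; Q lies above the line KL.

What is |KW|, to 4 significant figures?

45.44

Checks: |VW| = 8.600 ✓; ∠(VW, WQ) = 90.00° ✓; |WQ| = 29.30 ✓; |KQ| = 69.72 ✓.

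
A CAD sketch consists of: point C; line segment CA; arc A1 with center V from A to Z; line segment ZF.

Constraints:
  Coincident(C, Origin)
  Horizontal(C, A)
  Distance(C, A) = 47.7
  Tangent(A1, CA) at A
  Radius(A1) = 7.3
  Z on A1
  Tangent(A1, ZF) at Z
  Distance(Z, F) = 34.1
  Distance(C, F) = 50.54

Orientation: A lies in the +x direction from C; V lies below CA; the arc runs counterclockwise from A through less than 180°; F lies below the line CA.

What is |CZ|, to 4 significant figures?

40.99

C is at the origin; CA is horizontal with |CA| = 47.7 and A on the +x side, so A = (47.70, 0.000). A1 meets CA tangentially, so VA is at right angles to CA, so V = A + (0, -7.3) = (47.70, -7.300). Since VZ ⟂ ZF (tangency), |VF| = √(7.3² + 34.1²) = 34.87 regardless of where Z sits on A1. So F lies on both circle(C, 50.54) and circle(V, 34.87); the below-CA intersection is F = (32.51, -38.69). Z is the foot of the tangent from F: Z = (40.61, -5.567).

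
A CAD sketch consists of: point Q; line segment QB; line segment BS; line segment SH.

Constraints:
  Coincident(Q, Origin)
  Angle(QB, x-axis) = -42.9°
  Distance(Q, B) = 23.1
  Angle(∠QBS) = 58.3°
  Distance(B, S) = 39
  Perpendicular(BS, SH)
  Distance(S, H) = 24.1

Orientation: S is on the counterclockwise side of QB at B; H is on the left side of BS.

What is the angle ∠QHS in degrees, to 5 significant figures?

80.601°

Q is at the origin; QB runs at -42.9° with length 23.1, so B = 23.1·(cos -42.9°, sin -42.9°) = (16.922, -15.725). ∠QBS = 58.3°, so BS runs at -42.9° + (180° − 58.3°) = 78.800° from the x-axis; with |BS| = 39.0, S = B + 39.0·(cos 78.800°, sin 78.800°) = (24.497, 22.533). The perpendicularity gives SH at right angles to BS; with |SH| = 24.1 on the left of BS, H = S + 24.1·(-0.98096, 0.19423) = (0.85586, 27.214). Then cos ∠QHS = HQ·HS / (|HQ||HS|), giving 80.601°.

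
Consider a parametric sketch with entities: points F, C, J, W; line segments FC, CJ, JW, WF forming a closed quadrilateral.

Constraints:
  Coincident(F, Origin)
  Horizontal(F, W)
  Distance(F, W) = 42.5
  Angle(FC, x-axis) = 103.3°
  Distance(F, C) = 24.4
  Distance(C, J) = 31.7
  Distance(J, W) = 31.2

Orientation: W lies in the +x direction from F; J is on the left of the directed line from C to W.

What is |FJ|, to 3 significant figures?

37.1

Checks: |CJ| = 31.70 ✓; |JW| = 31.20 ✓.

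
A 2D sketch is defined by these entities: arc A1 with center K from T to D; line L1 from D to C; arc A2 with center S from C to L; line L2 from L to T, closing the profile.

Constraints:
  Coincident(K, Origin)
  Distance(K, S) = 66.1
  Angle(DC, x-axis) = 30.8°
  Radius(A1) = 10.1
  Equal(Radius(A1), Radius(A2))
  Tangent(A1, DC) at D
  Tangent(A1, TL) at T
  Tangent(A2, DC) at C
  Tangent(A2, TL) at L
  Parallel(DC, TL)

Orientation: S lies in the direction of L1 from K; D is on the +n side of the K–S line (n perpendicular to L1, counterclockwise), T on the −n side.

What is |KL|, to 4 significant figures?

66.87

Tangency of A1 to both parallel lines with radius 10.1 puts D and T at K ± 10.1·n: D = (-5.172, 8.675), T = (5.172, -8.675). Equal radii place C and L the same way about S: C = S + 10.1·n = (51.61, 42.52), L = S − 10.1·n = (61.95, 25.17). Then |KL| = |L − K| = 66.87.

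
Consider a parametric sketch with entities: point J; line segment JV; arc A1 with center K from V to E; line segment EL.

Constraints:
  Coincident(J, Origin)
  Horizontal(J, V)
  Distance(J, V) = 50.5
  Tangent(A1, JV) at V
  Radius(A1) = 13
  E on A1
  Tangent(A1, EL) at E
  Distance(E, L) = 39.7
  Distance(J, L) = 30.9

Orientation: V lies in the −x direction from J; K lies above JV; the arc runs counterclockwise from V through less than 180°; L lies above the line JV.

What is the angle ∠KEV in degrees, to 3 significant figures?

70.0°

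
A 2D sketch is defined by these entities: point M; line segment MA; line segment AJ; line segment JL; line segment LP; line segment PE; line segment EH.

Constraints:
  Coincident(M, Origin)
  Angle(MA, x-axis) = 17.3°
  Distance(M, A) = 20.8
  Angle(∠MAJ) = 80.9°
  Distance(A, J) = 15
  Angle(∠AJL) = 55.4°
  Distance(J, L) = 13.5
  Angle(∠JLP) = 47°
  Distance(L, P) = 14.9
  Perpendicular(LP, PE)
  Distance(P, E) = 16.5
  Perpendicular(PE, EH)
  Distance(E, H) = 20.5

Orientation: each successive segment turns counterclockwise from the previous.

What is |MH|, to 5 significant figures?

22.640

M is at the origin; MA runs at 17.3° with length 20.8, so A = (19.859, 6.1854). ∠MAJ = 80.9° gives AJ at 116.40° from the x-axis; with |AJ| = 15.0, J = (13.189, 19.621). ∠AJL = 55.4° gives JL at -119.00° from the x-axis; with |JL| = 13.5, L = (6.6446, 7.8137). ∠JLP = 47.0° gives LP at 14.000° from the x-axis; with |LP| = 14.9, P = (21.102, 11.418). LP ⟂ PE, so PE runs at 104.00°; with |PE| = 16.5, E = (17.110, 27.428). The perpendicularity gives EH at right angles to PE, so EH runs at -166.00°; with |EH| = 20.5, H = (-2.7808, 22.469). Then |MH| = |H − M| = 22.640.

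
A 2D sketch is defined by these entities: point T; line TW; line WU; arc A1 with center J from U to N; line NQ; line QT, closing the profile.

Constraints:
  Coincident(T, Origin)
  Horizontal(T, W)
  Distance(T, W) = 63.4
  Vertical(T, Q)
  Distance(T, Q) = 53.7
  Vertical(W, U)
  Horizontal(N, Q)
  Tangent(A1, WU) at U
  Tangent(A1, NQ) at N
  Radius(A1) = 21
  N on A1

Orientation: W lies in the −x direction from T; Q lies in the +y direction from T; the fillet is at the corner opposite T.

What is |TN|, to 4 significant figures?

68.42

T is at the origin; TW is horizontal with |TW| = 63.4 and W on the −x side, so W = (-63.40, 0.000). TQ is vertical with |TQ| = 53.7 and Q on the +y side, so Q = (0.000, 53.70). The virtual corner opposite T is at (-63.40, 53.70). The tangent condition forces JU to be normal to WU and A1 meets NQ tangentially, so JN is at right angles to NQ, with radius 21.0, so the center J sits 21.0 in from both sides at J = (-42.40, 32.70). That places the tangent points at U = (-63.40, 32.70) on WU and N = (-42.40, 53.70) on NQ. Then |TN| = |N − T| = 68.42.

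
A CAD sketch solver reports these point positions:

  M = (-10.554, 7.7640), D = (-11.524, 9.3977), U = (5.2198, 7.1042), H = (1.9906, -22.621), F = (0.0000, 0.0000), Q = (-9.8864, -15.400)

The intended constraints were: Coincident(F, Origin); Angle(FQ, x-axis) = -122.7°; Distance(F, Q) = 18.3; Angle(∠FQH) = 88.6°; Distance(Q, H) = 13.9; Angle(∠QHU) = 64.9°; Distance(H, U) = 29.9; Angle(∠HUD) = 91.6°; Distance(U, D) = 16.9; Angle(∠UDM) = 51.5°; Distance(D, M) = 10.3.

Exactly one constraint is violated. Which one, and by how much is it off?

Distance(D, M) = 10.3 — off by 8.40.

F = (0.00, 0.00) ✓; FQ at -122.7° ✓; |FQ| = 18.30 ✓; ∠FQH = 88.60° ✓; |QH| = 13.90 ✓; ∠QHU = 64.90° ✓; |HU| = 29.90 ✓; ∠HUD = 91.60° ✓; |UD| = 16.90 ✓; ∠UDM = 51.50° ✓; |DM| = 1.900 ✗.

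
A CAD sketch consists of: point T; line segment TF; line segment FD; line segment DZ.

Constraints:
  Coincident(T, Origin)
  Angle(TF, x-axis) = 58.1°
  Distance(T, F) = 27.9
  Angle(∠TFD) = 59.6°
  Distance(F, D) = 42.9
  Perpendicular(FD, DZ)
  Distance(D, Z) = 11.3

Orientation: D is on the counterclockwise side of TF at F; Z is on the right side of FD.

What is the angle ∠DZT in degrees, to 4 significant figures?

39.14°

∠TFD = 59.6°, so FD runs at 58.1° + (180° − 59.6°) = 178.5° from the x-axis; with |FD| = 42.9, D = F + 42.9·(cos 178.5°, sin 178.5°) = (-28.14, 24.81). FD ⟂ DZ; with |DZ| = 11.3 on the right of FD, Z = D + 11.3·(0.02618, 0.9997) = (-27.85, 36.11). Then cos ∠DZT = ZD·ZT / (|ZD||ZT|), giving 39.14°.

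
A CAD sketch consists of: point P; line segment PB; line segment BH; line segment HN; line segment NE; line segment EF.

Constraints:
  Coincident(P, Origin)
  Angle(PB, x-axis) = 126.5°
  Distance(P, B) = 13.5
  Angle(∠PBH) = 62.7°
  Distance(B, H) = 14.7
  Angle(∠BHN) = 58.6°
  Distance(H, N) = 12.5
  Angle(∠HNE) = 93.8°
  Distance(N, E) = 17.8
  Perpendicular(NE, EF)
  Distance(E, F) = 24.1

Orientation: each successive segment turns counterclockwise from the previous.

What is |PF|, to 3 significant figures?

31.0

∠HNE = 93.8° gives NE at 91.4° from the x-axis; with |NE| = 17.8, E = (-2.51, 16.6). NE ⟂ EF, so EF runs at -179°; with |EF| = 24.1, F = (-26.6, 16.0). Then |PF| = |F − P| = 31.0.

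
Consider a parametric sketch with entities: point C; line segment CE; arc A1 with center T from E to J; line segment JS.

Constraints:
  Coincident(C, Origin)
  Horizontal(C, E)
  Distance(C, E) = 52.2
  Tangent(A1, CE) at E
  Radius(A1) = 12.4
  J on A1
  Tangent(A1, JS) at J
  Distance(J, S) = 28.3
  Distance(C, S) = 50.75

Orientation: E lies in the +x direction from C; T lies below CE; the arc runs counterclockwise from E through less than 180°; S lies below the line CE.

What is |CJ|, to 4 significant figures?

41.26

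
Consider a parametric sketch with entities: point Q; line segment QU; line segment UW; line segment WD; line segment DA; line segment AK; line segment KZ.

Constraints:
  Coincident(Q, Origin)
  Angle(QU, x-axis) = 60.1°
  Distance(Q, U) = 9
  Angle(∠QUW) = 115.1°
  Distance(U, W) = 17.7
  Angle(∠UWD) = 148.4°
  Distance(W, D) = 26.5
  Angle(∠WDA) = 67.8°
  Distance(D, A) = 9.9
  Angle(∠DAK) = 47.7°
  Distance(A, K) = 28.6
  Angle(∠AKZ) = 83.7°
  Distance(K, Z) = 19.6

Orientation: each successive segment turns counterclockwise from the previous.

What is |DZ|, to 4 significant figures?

23.22

∠DAK = 47.7° gives AK at 41.10° from the x-axis; with |AK| = 28.6, K = (-8.642, 41.73). ∠AKZ = 83.7° gives KZ at 137.4° from the x-axis; with |KZ| = 19.6, Z = (-23.07, 55.00). Then |DZ| = |Z − D| = 23.22.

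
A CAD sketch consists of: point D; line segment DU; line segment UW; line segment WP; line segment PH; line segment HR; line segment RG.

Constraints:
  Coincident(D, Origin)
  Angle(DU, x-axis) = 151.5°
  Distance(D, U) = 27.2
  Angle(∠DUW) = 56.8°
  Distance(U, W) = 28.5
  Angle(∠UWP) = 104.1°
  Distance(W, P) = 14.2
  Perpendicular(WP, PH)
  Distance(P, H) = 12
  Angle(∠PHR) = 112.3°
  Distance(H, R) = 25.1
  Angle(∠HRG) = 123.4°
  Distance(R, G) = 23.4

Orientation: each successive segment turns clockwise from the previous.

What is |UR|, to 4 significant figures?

6.461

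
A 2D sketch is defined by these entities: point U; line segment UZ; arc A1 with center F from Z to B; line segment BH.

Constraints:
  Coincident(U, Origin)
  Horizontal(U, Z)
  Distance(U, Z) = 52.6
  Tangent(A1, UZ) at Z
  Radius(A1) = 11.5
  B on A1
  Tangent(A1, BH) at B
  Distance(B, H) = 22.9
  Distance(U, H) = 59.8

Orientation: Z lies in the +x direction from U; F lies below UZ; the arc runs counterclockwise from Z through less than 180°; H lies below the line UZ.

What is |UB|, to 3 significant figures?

43.9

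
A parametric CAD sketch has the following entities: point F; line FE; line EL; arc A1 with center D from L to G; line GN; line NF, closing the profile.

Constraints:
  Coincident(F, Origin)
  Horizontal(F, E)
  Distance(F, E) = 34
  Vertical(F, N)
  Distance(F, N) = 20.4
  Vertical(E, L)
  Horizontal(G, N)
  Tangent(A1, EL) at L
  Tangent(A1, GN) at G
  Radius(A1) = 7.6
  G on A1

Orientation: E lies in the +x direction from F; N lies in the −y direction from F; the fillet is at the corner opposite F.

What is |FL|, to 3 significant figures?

36.3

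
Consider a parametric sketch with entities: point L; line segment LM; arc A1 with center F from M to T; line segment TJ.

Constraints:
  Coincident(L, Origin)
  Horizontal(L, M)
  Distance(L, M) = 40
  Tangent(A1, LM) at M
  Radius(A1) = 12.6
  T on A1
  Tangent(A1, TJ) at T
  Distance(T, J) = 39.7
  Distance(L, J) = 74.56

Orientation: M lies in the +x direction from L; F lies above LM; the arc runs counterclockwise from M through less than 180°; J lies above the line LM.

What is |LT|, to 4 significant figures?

54.03

Checks: ∠(FM, ML) = 90.00° ✓; |FT| = 12.60 ✓; ∠(FT, TJ) = 90.00° ✓; |TJ| = 39.70 ✓; |LJ| = 74.56 ✓.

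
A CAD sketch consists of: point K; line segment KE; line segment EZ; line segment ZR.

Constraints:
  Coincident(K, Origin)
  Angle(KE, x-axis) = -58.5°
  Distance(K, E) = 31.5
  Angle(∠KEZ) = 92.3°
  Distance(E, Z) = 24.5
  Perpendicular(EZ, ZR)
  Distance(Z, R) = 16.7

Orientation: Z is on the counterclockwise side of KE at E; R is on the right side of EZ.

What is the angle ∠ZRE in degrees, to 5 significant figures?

55.720°

K is at the origin; KE runs at -58.5° with length 31.5, so E = 31.5·(cos -58.5°, sin -58.5°) = (16.459, -26.858). ∠KEZ = 92.3°, so EZ runs at -58.5° + (180° − 92.3°) = 29.200° from the x-axis; with |EZ| = 24.5, Z = E + 24.5·(cos 29.200°, sin 29.200°) = (37.845, -14.906). EZ ⟂ ZR; with |ZR| = 16.7 on the right of EZ, R = Z + 16.7·(0.48786, -0.87292) = (45.993, -29.483). Then cos ∠ZRE = RZ·RE / (|RZ||RE|), giving 55.720°.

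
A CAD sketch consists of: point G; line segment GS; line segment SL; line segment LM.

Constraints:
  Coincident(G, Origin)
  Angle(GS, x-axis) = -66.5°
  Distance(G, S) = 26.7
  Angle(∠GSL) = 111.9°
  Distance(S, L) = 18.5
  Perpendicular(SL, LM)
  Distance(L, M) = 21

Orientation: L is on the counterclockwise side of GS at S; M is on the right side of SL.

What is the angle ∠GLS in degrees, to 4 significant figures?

41.04°

G is at the origin; GS runs at -66.5° with length 26.7, so S = 26.7·(cos -66.5°, sin -66.5°) = (10.65, -24.49). ∠GSL = 111.9°, so SL runs at -66.5° + (180° − 111.9°) = 1.600° from the x-axis; with |SL| = 18.5, L = S + 18.5·(cos 1.600°, sin 1.600°) = (29.14, -23.97). Then cos ∠GLS = LG·LS / (|LG||LS|), giving 41.04°.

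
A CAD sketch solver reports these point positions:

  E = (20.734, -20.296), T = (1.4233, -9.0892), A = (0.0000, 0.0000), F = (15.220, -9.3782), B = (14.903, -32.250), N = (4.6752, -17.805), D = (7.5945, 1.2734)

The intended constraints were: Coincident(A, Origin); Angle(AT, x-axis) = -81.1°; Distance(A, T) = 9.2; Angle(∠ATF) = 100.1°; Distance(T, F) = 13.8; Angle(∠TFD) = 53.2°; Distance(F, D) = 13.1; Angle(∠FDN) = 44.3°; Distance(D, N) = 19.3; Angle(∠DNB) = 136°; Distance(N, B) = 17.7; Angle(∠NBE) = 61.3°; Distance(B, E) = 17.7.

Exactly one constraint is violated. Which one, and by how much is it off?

Distance(B, E) = 17.7 — off by 4.40.

A = (0.00, 0.00) ✓; AT at -81.10° ✓; |AT| = 9.200 ✓; ∠ATF = 100.1° ✓; |TF| = 13.80 ✓; ∠TFD = 53.20° ✓; |FD| = 13.10 ✓; ∠FDN = 44.30° ✓; |DN| = 19.30 ✓; ∠DNB = 136.0° ✓; |NB| = 17.70 ✓; ∠NBE = 61.30° ✓; |BE| = 13.30 ✗.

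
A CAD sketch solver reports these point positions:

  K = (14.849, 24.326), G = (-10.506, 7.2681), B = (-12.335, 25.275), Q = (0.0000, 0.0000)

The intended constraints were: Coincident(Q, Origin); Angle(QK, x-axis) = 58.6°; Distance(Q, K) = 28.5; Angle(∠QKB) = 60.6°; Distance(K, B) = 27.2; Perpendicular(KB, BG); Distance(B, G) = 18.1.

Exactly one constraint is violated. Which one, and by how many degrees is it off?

Perpendicular(KB, BG) — off by 7.80°.

Q = (0.00, 0.00) ✓; QK at 58.60° ✓; |QK| = 28.50 ✓; ∠QKB = 60.60° ✓; |KB| = 27.20 ✓; ∠(KB, BG) = 97.80° ✗; |BG| = 18.10 ✓.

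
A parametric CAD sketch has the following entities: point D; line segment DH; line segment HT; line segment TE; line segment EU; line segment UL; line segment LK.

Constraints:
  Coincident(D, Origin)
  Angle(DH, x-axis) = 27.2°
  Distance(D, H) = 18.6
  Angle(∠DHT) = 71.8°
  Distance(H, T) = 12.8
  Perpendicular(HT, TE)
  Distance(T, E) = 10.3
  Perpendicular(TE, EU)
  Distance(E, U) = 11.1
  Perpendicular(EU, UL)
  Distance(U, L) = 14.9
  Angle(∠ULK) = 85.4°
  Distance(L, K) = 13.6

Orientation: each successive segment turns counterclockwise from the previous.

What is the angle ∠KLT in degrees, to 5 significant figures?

17.910°

D is at the origin; DH runs at 27.2° with length 18.6, so H = (16.543, 8.5020). ∠DHT = 71.8° gives HT at 135.40° from the x-axis; with |HT| = 12.8, T = (7.4292, 17.490). The perpendicularity gives TE at right angles to HT, so TE runs at -134.60°; with |TE| = 10.3, E = (0.19703, 10.156). The perpendicularity gives EU at right angles to TE, so EU runs at -44.600°; with |EU| = 11.1, U = (8.1005, 2.3618). EU is perpendicular to UL, so UL runs at 45.400°; with |UL| = 14.9, L = (18.563, 12.971). ∠ULK = 85.4° gives LK at 140.00° from the x-axis; with |LK| = 13.6, K = (8.1444, 21.713). Then cos ∠KLT = LK·LT / (|LK||LT|), giving 17.910°.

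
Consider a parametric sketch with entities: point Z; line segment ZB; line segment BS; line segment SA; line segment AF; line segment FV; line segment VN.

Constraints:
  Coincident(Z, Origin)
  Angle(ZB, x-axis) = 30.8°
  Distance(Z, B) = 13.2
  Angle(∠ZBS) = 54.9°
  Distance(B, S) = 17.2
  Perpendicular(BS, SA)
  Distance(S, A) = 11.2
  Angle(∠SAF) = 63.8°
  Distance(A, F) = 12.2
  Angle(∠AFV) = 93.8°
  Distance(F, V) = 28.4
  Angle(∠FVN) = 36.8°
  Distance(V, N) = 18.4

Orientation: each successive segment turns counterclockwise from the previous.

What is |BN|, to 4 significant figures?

21.81

∠AFV = 93.8° gives FV at 88.30° from the x-axis; with |FV| = 28.4, V = (4.099, 32.39). ∠FVN = 36.8° gives VN at -128.5° from the x-axis; with |VN| = 18.4, N = (-7.356, 17.99). Then |BN| = |N − B| = 21.81.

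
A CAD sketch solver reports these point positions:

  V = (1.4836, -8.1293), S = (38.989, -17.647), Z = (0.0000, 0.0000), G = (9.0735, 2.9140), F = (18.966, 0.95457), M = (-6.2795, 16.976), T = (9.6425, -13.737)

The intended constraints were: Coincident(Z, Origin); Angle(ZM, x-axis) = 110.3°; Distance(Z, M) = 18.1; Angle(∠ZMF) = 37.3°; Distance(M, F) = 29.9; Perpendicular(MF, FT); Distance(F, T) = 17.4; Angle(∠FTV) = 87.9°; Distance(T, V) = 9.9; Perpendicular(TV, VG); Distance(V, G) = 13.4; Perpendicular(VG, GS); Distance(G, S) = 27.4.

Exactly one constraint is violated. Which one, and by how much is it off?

Distance(G, S) = 27.4 — off by 8.90.

Z = (0.00, 0.00) ✓; ZM at 110.3° ✓; |ZM| = 18.10 ✓; ∠ZMF = 37.30° ✓; |MF| = 29.90 ✓; ∠(MF, FT) = 90.00° ✓; |FT| = 17.40 ✓; ∠FTV = 87.90° ✓; |TV| = 9.900 ✓; ∠(TV, VG) = 90.00° ✓; |VG| = 13.40 ✓; ∠(VG, GS) = 90.00° ✓; |GS| = 36.30 ✗.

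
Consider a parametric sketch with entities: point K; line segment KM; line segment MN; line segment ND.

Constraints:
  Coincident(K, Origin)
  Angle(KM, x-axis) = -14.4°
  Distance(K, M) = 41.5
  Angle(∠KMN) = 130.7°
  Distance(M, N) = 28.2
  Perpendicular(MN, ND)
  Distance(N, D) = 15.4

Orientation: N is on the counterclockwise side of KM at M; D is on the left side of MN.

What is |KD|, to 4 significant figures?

57.55

K is at the origin; KM runs at -14.4° with length 41.5, so M = 41.5·(cos -14.4°, sin -14.4°) = (40.20, -10.32). ∠KMN = 130.7°, so MN runs at -14.4° + (180° − 130.7°) = 34.90° from the x-axis; with |MN| = 28.2, N = M + 28.2·(cos 34.90°, sin 34.90°) = (63.32, 5.814). MN is perpendicular to ND; with |ND| = 15.4 on the left of MN, D = N + 15.4·(-0.5721, 0.8202) = (54.51, 18.44). Then |KD| = |D − K| = 57.55.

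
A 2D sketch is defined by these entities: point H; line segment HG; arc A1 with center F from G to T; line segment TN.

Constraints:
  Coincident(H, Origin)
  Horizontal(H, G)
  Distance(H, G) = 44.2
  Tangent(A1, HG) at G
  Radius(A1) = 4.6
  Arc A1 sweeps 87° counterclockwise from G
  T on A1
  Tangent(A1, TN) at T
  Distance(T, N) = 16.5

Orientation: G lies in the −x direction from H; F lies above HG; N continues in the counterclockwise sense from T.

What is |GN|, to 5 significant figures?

21.539

H is at the origin; HG is horizontal with |HG| = 44.2 and G on the −x side, so G = (-44.200, 0.0000). A1 meets HG tangentially, so FG is at right angles to HG, so F = G + (0, 4.6) = (-44.200, 4.6000). On A1, G sits at bearing -90° from F; an 87° counterclockwise sweep puts T at bearing -3°, so T = F + 4.6·(cos -3°, sin -3°) = (-39.606, 4.3593). Tangency of A1 to TN means the radius FT is perpendicular to TN, so TN runs along (−sin -3°, cos -3°); with |TN| = 16.5, N = (-38.743, 20.837). Then |GN| = |N − G| = 21.539.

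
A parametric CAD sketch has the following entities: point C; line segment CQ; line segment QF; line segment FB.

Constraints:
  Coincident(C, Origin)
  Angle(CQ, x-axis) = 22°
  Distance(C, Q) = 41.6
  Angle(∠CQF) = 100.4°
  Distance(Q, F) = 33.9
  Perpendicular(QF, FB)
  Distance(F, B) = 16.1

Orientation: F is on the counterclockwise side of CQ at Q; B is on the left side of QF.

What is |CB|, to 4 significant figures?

48.28

C is at the origin; CQ runs at 22.0° with length 41.6, so Q = 41.6·(cos 22.0°, sin 22.0°) = (38.57, 15.58). ∠CQF = 100.4°, so QF runs at 22.0° + (180° − 100.4°) = 101.6° from the x-axis; with |QF| = 33.9, F = Q + 33.9·(cos 101.6°, sin 101.6°) = (31.75, 48.79). QF ⟂ FB; with |FB| = 16.1 on the left of QF, B = F + 16.1·(-0.9796, -0.2011) = (15.98, 45.55). Then |CB| = |B − C| = 48.28.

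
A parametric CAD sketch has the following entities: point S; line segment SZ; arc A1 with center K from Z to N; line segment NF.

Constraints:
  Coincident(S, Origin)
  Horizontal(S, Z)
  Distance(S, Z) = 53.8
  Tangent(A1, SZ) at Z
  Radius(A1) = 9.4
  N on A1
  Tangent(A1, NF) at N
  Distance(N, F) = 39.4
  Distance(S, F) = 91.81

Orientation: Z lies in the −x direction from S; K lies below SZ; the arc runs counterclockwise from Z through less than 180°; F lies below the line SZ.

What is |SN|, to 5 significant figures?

61.527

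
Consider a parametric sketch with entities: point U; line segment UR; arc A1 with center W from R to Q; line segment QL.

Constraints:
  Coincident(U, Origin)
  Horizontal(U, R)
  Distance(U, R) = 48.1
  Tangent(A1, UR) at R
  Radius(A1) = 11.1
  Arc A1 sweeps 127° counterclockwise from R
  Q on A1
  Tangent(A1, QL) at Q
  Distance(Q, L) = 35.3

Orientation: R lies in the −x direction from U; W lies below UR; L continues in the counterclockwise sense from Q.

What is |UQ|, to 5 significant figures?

59.675

A1 meets UR tangentially, so WR is at right angles to UR, so W = R + (0, -11.1) = (-48.100, -11.100). On A1, R sits at bearing 90° from W; a 127° counterclockwise sweep puts Q at bearing 217°, so Q = W + 11.1·(cos 217°, sin 217°) = (-56.965, -17.780). Then |UQ| = |Q − U| = 59.675.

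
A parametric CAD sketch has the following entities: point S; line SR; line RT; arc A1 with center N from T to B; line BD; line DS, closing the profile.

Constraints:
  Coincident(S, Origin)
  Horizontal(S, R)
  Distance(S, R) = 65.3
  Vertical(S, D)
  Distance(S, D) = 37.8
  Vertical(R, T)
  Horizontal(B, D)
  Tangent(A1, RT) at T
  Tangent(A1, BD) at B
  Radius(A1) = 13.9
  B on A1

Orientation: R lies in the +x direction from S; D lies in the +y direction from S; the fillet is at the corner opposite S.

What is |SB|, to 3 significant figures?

63.8

S is at the origin; S and R share the same y with |SR| = 65.3 and R on the +x side, so R = (65.3, 0.00). S and D share the same x with |SD| = 37.8 and D on the +y side, so D = (0.00, 37.8). The virtual corner opposite S is at (65.3, 37.8). Tangency of A1 to RT means the radius NT is perpendicular to RT and tangency of A1 to BD means the radius NB is perpendicular to BD, with radius 13.9, so the center N sits 13.9 in from both sides at N = (51.4, 23.9). That places the tangent points at T = (65.3, 23.9) on RT and B = (51.4, 37.8) on BD. Then |SB| = |B − S| = 63.8.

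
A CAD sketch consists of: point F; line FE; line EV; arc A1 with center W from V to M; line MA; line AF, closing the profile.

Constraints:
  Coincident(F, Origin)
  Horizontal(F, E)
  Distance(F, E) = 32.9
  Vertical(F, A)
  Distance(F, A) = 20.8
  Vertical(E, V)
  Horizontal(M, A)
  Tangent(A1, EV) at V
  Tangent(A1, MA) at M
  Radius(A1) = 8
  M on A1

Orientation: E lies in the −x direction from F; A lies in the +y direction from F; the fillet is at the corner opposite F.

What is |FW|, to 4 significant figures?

28.00

F is at the origin; FE is horizontal with |FE| = 32.9 and E on the −x side, so E = (-32.90, 0.000). F and A share the same x with |FA| = 20.8 and A on the +y side, so A = (0.000, 20.80). The virtual corner opposite F is at (-32.90, 20.80). A1 meets EV tangentially, so WV is at right angles to EV and tangency of A1 to MA means the radius WM is perpendicular to MA, with radius 8.0, so the center W sits 8.0 in from both sides at W = (-24.90, 12.80). Then |FW| = |W − F| = 28.00.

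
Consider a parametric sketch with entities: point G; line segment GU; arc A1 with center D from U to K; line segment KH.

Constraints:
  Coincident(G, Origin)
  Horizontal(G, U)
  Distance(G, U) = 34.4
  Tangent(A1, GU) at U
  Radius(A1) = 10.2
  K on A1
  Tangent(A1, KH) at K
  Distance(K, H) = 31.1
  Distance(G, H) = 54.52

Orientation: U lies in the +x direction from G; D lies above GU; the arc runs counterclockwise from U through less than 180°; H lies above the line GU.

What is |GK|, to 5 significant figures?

46.069

G is at the origin; G and U share the same y with |GU| = 34.4 and U on the +x side, so U = (34.400, 0.0000). Since A1 is tangent to GU there, DU ⟂ GU, so D = U + (0, 10.2) = (34.400, 10.200). Since DK ⟂ KH (tangency), |DH| = √(10.2² + 31.1²) = 32.730 regardless of where K sits on A1. So H lies on both circle(G, 54.52) and circle(D, 32.730); the above-GU intersection is H = (33.619, 42.921). K is the foot of the tangent from H: K = (44.013, 13.609).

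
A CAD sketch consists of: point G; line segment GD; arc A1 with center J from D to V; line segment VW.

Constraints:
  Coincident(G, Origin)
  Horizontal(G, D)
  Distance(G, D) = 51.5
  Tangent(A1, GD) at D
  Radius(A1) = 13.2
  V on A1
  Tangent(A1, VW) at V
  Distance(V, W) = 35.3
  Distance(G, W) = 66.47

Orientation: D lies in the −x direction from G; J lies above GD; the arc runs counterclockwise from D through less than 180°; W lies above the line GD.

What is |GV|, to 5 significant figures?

41.332

G is at the origin; G and D share the same y with |GD| = 51.5 and D on the −x side, so D = (-51.500, 0.0000). Since A1 is tangent to GD there, JD ⟂ GD, so J = D + (0, 13.2) = (-51.500, 13.200). Since JV ⟂ VW (tangency), |JW| = √(13.2² + 35.3²) = 37.687 regardless of where V sits on A1. So W lies on both circle(G, 66.47) and circle(J, 37.687); the above-GD intersection is W = (-43.713, 50.074). V is the foot of the tangent from W: V = (-38.448, 15.169).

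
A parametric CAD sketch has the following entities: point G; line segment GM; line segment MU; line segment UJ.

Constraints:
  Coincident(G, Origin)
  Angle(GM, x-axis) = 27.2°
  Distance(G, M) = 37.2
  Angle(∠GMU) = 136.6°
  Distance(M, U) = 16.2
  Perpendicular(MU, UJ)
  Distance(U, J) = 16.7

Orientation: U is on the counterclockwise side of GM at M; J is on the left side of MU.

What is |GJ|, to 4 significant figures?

44.13

G is at the origin; GM runs at 27.2° with length 37.2, so M = 37.2·(cos 27.2°, sin 27.2°) = (33.09, 17.00). ∠GMU = 136.6°, so MU runs at 27.2° + (180° − 136.6°) = 70.60° from the x-axis; with |MU| = 16.2, U = M + 16.2·(cos 70.60°, sin 70.60°) = (38.47, 32.28). The perpendicularity gives UJ at right angles to MU; with |UJ| = 16.7 on the left of MU, J = U + 16.7·(-0.9432, 0.3322) = (22.72, 37.83). Then |GJ| = |J − G| = 44.13.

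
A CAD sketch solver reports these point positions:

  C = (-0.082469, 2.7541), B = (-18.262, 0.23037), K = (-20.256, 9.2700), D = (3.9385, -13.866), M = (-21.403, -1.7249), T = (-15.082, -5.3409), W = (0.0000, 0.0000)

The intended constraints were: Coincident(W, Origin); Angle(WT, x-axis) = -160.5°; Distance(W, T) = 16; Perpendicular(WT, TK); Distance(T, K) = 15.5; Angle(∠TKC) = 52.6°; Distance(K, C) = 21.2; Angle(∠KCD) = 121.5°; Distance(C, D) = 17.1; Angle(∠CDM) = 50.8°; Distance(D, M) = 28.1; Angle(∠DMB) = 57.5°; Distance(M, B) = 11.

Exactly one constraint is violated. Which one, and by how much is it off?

Distance(M, B) = 11 — off by 7.30.

W = (0.00, 0.00) ✓; WT at -160.5° ✓; |WT| = 16.00 ✓; ∠(WT, TK) = 90.00° ✓; |TK| = 15.50 ✓; ∠TKC = 52.60° ✓; |KC| = 21.20 ✓; ∠KCD = 121.5° ✓; |CD| = 17.10 ✓; ∠CDM = 50.80° ✓; |DM| = 28.10 ✓; ∠DMB = 57.50° ✓; |MB| = 3.700 ✗.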